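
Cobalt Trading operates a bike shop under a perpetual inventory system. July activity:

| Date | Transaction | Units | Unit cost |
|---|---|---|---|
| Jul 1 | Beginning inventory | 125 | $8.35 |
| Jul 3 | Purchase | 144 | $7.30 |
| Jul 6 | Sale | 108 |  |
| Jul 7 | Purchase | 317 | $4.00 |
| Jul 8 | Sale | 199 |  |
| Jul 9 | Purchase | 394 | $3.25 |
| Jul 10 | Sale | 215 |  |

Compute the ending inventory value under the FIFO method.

Ending inventory = $1,536.50

Jul 6, 108 sold [FIFO — oldest first]: 108 @ $8.35 = $901.80
Jul 8, 199 sold [FIFO — oldest first]: 17 @ $8.35 + 144 @ $7.30 + 38 @ $4.00 = $1,345.15
Jul 10, 215 sold [FIFO — oldest first]: 215 @ $4.00 = $860.00
Total COGS = $901.80 + $1,345.15 + $860.00 = $3,106.95
Ending inventory: 64 @ $4.00 + 394 @ $3.25 = $1,536.50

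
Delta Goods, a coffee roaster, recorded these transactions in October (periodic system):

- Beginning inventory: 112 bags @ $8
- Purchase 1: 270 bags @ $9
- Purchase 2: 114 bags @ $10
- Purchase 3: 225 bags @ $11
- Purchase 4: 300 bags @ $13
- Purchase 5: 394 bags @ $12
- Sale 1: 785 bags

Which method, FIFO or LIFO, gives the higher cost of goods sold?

LIFO

FIFO COGS: 112 @ $8 + 270 @ $9 + 114 @ $10 + 225 @ $11 + 64 @ $13 = $7,773
LIFO COGS: 394 @ $12 + 300 @ $13 + 91 @ $11 = $9,629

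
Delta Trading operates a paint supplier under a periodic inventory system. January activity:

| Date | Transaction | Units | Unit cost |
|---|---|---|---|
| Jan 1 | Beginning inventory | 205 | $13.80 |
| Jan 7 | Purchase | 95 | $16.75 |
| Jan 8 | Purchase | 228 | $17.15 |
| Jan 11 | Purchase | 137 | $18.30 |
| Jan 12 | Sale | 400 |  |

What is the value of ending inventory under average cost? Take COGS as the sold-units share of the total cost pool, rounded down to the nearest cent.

Jan 12, sell 400: 400/665 × $10,837.55 → $6,518.82
Ending inventory (cost pool remaining) = $4,318.73

Ending inventory = $4,318.73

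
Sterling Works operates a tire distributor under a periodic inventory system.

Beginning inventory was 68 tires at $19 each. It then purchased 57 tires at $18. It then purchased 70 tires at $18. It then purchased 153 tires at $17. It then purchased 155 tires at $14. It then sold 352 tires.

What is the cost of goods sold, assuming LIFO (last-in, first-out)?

Sale 1 (352) [LIFO — newest first]: 155 @ $14 + 153 @ $17 + 44 @ $18 = $5,563
Ending inventory: 68 @ $19 + 57 @ $18 + 26 @ $18 = $2,786
Check: goods available $8,349 = COGS $5,563 + ending $2,786

COGS = $5,563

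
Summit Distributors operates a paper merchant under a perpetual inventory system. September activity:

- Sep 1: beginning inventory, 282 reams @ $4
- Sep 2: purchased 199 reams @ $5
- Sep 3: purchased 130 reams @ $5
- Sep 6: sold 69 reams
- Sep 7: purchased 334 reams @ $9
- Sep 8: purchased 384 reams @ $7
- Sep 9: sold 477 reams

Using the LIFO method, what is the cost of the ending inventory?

Ending inventory = $4,597

Sep 6, 69 sold [LIFO — newest first]: 69 @ $5 = $345
Sep 9, 477 sold [LIFO — newest first]: 384 @ $7 + 93 @ $9 = $3,525
Total COGS = $345 + $3,525 = $3,870
Ending inventory: 282 @ $4 + 199 @ $5 + 61 @ $5 + 241 @ $9 = $4,597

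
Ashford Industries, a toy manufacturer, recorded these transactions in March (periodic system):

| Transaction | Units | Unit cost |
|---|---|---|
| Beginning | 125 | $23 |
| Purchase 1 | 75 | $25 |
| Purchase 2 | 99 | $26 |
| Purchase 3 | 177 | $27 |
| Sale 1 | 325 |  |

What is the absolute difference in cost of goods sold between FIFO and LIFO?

FIFO COGS: 125 @ $23 + 75 @ $25 + 99 @ $26 + 26 @ $27 = $8,026
LIFO COGS: 177 @ $27 + 99 @ $26 + 49 @ $25 = $8,578
Difference = |$8,026 − $8,578| = $552

$552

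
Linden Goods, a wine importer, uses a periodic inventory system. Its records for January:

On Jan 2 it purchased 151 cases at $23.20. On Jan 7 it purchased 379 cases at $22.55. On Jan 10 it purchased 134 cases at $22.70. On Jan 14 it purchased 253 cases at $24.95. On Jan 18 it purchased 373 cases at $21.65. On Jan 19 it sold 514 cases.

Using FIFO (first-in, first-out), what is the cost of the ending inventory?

Ending inventory = $17,790.40

Jan 19, 514 sold [FIFO — oldest first]: 151 @ $23.20 + 363 @ $22.55 = $11,688.85
Ending inventory: 16 @ $22.55 + 134 @ $22.70 + 253 @ $24.95 + 373 @ $21.65 = $17,790.40
Check: goods available $29,479.25 = COGS $11,688.85 + ending $17,790.40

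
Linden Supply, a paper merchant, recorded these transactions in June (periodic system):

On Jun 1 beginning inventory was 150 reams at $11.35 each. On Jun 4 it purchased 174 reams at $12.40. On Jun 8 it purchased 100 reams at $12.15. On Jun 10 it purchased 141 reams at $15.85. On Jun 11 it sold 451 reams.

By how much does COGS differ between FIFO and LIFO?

$513.00

FIFO COGS: 150 @ $11.35 + 174 @ $12.40 + 100 @ $12.15 + 27 @ $15.85 = $5,503.05
LIFO COGS: 141 @ $15.85 + 100 @ $12.15 + 174 @ $12.40 + 36 @ $11.35 = $6,016.05
Difference = |$5,503.05 − $6,016.05| = $513.00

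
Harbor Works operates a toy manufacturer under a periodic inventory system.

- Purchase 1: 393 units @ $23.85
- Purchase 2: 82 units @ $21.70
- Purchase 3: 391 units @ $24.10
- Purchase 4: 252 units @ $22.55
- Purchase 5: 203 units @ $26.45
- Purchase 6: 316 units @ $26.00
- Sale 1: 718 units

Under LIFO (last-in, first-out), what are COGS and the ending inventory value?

Sale 1 (718) [LIFO — newest first]: 316 @ $26.00 + 203 @ $26.45 + 199 @ $22.55 = $18,072.80
Ending inventory: 393 @ $23.85 + 82 @ $21.70 + 391 @ $24.10 + 53 @ $22.55 = $21,770.70
Check: goods available $39,843.50 = COGS $18,072.80 + ending $21,770.70

COGS = $18,072.80; ending inventory = $21,770.70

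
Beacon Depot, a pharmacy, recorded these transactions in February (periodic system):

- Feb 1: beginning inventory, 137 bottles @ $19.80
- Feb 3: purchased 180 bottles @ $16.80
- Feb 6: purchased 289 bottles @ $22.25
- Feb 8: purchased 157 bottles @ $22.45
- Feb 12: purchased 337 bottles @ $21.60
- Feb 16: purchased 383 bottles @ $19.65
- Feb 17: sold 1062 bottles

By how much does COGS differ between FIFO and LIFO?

FIFO COGS: 137 @ $19.80 + 180 @ $16.80 + 289 @ $22.25 + 157 @ $22.45 + 299 @ $21.60 = $22,149.90
LIFO COGS: 383 @ $19.65 + 337 @ $21.60 + 157 @ $22.45 + 185 @ $22.25 = $22,446.05
Difference = |$22,149.90 − $22,446.05| = $296.15

$296.15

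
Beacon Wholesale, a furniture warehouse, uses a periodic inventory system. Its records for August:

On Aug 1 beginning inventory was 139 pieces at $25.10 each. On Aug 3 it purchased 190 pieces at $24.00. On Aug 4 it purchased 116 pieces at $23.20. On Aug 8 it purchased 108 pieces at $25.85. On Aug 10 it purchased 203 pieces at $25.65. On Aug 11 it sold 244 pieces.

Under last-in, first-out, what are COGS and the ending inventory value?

Aug 11, 244 sold [LIFO — newest first]: 203 @ $25.65 + 41 @ $25.85 = $6,266.80
Ending inventory: 139 @ $25.10 + 190 @ $24.00 + 116 @ $23.20 + 67 @ $25.85 = $12,472.05

COGS = $6,266.80; ending inventory = $12,472.05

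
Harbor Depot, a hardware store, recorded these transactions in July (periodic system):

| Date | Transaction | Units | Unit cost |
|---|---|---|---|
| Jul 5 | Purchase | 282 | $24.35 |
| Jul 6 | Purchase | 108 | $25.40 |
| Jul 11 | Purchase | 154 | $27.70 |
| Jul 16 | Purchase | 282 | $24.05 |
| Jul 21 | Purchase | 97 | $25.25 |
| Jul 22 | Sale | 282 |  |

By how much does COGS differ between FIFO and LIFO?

FIFO COGS: 282 @ $24.35 = $6,866.70
LIFO COGS: 97 @ $25.25 + 185 @ $24.05 = $6,898.50
Difference = |$6,866.70 − $6,898.50| = $31.80

$31.80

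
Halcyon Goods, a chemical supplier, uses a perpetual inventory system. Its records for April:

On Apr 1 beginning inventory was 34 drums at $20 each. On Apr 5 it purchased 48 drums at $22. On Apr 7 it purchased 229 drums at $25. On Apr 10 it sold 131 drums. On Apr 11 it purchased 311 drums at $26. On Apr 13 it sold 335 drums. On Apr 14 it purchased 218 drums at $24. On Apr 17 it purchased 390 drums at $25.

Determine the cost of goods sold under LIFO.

Apr 10, 131 sold [LIFO — newest first]: 131 @ $25 = $3,275
Apr 13, 335 sold [LIFO — newest first]: 311 @ $26 + 24 @ $25 = $8,686
Total COGS = $3,275 + $8,686 = $11,961
Ending inventory: 34 @ $20 + 48 @ $22 + 74 @ $25 + 218 @ $24 + 390 @ $25 = $18,568

COGS = $11,961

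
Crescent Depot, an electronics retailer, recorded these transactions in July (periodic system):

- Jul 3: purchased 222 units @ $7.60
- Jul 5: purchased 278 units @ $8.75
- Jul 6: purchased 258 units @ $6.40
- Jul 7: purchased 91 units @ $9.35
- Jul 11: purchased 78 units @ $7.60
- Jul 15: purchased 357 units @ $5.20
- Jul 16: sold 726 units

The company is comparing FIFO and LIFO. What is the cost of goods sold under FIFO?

COGS = $5,566.10

FIFO COGS: 222 @ $7.60 + 278 @ $8.75 + 226 @ $6.40 = $5,566.10
LIFO COGS: 357 @ $5.20 + 78 @ $7.60 + 91 @ $9.35 + 200 @ $6.40 = $4,580.05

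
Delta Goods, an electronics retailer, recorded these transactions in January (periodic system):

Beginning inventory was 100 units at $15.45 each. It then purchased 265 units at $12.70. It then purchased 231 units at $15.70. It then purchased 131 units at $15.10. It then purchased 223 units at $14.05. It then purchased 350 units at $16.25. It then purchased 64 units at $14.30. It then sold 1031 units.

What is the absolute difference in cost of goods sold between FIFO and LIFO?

FIFO COGS: 100 @ $15.45 + 265 @ $12.70 + 231 @ $15.70 + 131 @ $15.10 + 223 @ $14.05 + 81 @ $16.25 = $14,964.70
LIFO COGS: 64 @ $14.30 + 350 @ $16.25 + 223 @ $14.05 + 131 @ $15.10 + 231 @ $15.70 + 32 @ $12.70 = $15,747.05
Difference = |$14,964.70 − $15,747.05| = $782.35

$782.35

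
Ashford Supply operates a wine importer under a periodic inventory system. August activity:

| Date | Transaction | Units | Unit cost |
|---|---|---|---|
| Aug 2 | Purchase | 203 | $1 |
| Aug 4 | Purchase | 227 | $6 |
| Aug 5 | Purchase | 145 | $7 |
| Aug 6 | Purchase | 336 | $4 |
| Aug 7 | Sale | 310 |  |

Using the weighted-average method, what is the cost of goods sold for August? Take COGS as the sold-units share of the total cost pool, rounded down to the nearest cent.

COGS = $1,335.27

Aug 7, sell 310: 310/911 × $3,924.00 → $1,335.27
Ending inventory (cost pool remaining) = $2,588.73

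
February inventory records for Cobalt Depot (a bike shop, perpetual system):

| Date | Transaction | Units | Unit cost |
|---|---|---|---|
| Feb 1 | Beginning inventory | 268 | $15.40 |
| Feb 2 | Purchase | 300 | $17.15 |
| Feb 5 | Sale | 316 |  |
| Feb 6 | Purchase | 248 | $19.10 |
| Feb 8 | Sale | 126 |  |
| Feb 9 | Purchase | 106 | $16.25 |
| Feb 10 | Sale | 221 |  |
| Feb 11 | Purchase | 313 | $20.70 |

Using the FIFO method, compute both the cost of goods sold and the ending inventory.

COGS = $11,086.70; ending inventory = $11,123.90

Feb 5, 316 sold [FIFO — oldest first]: 268 @ $15.40 + 48 @ $17.15 = $4,950.40
Feb 8, 126 sold [FIFO — oldest first]: 126 @ $17.15 = $2,160.90
Feb 10, 221 sold [FIFO — oldest first]: 126 @ $17.15 + 95 @ $19.10 = $3,975.40
Total COGS = $4,950.40 + $2,160.90 + $3,975.40 = $11,086.70
Ending inventory: 153 @ $19.10 + 106 @ $16.25 + 313 @ $20.70 = $11,123.90
Check: goods available $22,210.60 = COGS $11,086.70 + ending $11,123.90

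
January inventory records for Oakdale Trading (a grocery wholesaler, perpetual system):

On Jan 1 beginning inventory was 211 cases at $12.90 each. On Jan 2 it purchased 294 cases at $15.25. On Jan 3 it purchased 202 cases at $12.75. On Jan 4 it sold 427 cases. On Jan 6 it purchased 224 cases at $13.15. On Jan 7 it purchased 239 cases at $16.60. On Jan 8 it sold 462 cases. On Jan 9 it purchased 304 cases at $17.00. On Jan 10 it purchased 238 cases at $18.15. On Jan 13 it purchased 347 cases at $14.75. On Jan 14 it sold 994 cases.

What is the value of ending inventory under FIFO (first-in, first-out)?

Ending inventory = $2,596.00

Jan 4, 427 sold [FIFO — oldest first]: 211 @ $12.90 + 216 @ $15.25 = $6,015.90
Jan 8, 462 sold [FIFO — oldest first]: 78 @ $15.25 + 202 @ $12.75 + 182 @ $13.15 = $6,158.30
Jan 14, 994 sold [FIFO — oldest first]: 42 @ $13.15 + 239 @ $16.60 + 304 @ $17.00 + 238 @ $18.15 + 171 @ $14.75 = $16,529.65
Total COGS = $6,015.90 + $6,158.30 + $16,529.65 = $28,703.85
Ending inventory: 176 @ $14.75 = $2,596.00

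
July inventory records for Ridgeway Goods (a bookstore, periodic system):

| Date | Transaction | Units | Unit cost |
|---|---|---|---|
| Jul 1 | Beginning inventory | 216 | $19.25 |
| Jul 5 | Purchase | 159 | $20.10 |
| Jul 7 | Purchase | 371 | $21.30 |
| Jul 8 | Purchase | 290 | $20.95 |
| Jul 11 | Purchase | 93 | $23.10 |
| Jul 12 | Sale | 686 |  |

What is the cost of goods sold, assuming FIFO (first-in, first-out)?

Jul 12, 686 sold [FIFO — oldest first]: 216 @ $19.25 + 159 @ $20.10 + 311 @ $21.30 = $13,978.20
Ending inventory: 60 @ $21.30 + 290 @ $20.95 + 93 @ $23.10 = $9,501.80

COGS = $13,978.20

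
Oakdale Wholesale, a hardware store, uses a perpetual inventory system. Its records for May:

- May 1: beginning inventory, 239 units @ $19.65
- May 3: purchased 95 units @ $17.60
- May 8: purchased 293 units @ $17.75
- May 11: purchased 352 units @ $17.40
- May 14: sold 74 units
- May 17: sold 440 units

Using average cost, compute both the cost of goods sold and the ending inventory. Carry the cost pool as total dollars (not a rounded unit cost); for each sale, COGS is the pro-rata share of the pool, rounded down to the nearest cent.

After May 1: 239 on hand, pool $4,696.35 (≈ $19.6500 each)
After May 3: 334 on hand, pool $6,368.35 (≈ $19.0669 each)
After May 8: 627 on hand, pool $11,569.10 (≈ $18.4515 each)
After May 11: 979 on hand, pool $17,693.90 (≈ $18.0734 each)
May 14, sell 74: 74/979 × $17,693.90 → $1,337.43
May 17, sell 440: 440/905 × $16,356.47 → $7,952.31
Total COGS = $1,337.43 + $7,952.31 = $9,289.74
Ending inventory (cost pool remaining) = $8,404.16

COGS = $9,289.74; ending inventory = $8,404.16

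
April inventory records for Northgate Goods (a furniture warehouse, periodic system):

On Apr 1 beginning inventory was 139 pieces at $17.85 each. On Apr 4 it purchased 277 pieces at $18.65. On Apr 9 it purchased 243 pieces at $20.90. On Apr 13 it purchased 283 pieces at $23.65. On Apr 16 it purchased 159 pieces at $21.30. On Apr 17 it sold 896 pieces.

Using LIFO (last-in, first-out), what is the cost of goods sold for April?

Apr 17, 896 sold [LIFO — newest first]: 159 @ $21.30 + 283 @ $23.65 + 243 @ $20.90 + 211 @ $18.65 = $19,093.50
Ending inventory: 139 @ $17.85 + 66 @ $18.65 = $3,712.05
Check: goods available $22,805.55 = COGS $19,093.50 + ending $3,712.05

COGS = $19,093.50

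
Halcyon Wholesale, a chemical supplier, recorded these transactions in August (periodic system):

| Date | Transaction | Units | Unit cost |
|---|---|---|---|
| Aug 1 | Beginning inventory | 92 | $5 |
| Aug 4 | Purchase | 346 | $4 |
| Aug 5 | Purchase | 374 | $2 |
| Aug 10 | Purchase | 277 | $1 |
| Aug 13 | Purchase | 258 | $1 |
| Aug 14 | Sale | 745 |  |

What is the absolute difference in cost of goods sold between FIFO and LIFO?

$1,503

FIFO COGS: 92 @ $5 + 346 @ $4 + 307 @ $2 = $2,458
LIFO COGS: 258 @ $1 + 277 @ $1 + 210 @ $2 = $955
Difference = |$2,458 − $955| = $1,503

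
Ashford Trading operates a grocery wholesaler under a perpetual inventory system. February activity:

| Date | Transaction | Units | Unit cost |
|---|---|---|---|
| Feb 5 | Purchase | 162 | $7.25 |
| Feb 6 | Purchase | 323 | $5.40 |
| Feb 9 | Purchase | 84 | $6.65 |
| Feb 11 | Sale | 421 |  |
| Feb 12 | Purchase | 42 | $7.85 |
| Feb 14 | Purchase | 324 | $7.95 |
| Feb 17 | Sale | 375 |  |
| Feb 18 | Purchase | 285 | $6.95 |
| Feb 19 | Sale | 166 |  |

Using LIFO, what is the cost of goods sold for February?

COGS = $6,528.75

Feb 11, 421 sold [LIFO — newest first]: 84 @ $6.65 + 323 @ $5.40 + 14 @ $7.25 = $2,404.30
Feb 17, 375 sold [LIFO — newest first]: 324 @ $7.95 + 42 @ $7.85 + 9 @ $7.25 = $2,970.75
Feb 19, 166 sold [LIFO — newest first]: 166 @ $6.95 = $1,153.70
Total COGS = $2,404.30 + $2,970.75 + $1,153.70 = $6,528.75
Ending inventory: 139 @ $7.25 + 119 @ $6.95 = $1,834.80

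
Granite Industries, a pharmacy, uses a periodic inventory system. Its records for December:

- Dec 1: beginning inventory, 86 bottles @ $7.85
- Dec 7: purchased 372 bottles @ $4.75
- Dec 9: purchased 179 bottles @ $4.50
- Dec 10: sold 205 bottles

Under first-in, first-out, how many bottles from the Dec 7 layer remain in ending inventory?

Dec 10, 205 sold [FIFO — oldest first]: 86 @ $7.85 + 119 @ $4.75 = $1,240.35
Ending inventory: 253 @ $4.75 + 179 @ $4.50 = $2,007.25
Check: goods available $3,247.60 = COGS $1,240.35 + ending $2,007.25

253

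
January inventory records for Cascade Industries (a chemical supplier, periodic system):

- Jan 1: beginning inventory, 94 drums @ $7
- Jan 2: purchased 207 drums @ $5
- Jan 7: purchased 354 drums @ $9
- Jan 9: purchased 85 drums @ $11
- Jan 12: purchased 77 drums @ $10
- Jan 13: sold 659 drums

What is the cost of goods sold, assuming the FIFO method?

Jan 13, 659 sold [FIFO — oldest first]: 94 @ $7 + 207 @ $5 + 354 @ $9 + 4 @ $11 = $4,923
Ending inventory: 81 @ $11 + 77 @ $10 = $1,661

COGS = $4,923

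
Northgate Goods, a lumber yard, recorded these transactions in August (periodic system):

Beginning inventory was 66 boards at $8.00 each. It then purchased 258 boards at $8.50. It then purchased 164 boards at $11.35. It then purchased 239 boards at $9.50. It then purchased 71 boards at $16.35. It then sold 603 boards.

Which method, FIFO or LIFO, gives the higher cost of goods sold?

LIFO

FIFO COGS: 66 @ $8.00 + 258 @ $8.50 + 164 @ $11.35 + 115 @ $9.50 = $5,674.90
LIFO COGS: 71 @ $16.35 + 239 @ $9.50 + 164 @ $11.35 + 129 @ $8.50 = $6,389.25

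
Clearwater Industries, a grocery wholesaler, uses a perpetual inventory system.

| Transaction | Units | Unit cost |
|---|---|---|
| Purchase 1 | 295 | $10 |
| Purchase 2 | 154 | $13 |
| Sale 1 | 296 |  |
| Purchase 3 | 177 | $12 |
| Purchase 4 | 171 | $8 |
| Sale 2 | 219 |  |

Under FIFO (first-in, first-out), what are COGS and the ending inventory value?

COGS = $5,744; ending inventory = $2,700

Sale 1 (296) [FIFO — oldest first]: 295 @ $10 + 1 @ $13 = $2,963
Sale 2 (219) [FIFO — oldest first]: 153 @ $13 + 66 @ $12 = $2,781
Total COGS = $2,963 + $2,781 = $5,744
Ending inventory: 111 @ $12 + 171 @ $8 = $2,700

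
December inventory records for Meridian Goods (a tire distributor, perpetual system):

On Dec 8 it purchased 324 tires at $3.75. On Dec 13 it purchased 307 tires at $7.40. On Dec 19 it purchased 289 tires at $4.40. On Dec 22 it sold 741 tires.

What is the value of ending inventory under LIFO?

Ending inventory = $671.25

Dec 22, 741 sold [LIFO — newest first]: 289 @ $4.40 + 307 @ $7.40 + 145 @ $3.75 = $4,087.15
Ending inventory: 179 @ $3.75 = $671.25
Check: goods available $4,758.40 = COGS $4,087.15 + ending $671.25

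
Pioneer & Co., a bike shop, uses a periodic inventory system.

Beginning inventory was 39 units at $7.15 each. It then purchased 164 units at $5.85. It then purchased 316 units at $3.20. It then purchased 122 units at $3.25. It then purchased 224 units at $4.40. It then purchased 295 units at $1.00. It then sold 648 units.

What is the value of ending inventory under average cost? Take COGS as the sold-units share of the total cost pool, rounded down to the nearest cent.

Ending inventory = $1,733.10

Sale 1, sell 648: 648/1160 × $3,926.55 → $2,193.45
Ending inventory (cost pool remaining) = $1,733.10
Check: goods available $3,926.55 = COGS $2,193.45 + ending $1,733.10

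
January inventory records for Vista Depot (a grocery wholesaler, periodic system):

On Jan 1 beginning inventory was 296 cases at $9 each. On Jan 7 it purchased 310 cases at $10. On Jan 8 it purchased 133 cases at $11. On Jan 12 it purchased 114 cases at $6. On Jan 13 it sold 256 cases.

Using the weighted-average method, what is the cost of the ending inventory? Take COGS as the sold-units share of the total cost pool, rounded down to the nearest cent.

Ending inventory = $5,536.78

Jan 13, sell 256: 256/853 × $7,911.00 → $2,374.22
Ending inventory (cost pool remaining) = $5,536.78
Check: goods available $7,911.00 = COGS $2,374.22 + ending $5,536.78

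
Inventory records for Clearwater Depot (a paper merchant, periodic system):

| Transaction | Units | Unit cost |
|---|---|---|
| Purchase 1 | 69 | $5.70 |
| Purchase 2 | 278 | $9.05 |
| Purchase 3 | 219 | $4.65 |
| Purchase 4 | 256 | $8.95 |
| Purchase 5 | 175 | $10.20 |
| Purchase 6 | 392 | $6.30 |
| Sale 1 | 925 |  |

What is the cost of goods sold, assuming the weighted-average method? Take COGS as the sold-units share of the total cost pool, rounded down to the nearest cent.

COGS = $6,974.69

Sale 1, sell 925: 925/1389 × $10,473.35 → $6,974.69
Ending inventory (cost pool remaining) = $3,498.66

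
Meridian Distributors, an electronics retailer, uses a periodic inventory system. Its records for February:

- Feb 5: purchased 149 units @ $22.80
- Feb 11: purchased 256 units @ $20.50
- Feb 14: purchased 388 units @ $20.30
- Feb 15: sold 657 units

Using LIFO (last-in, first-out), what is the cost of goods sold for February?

Feb 15, 657 sold [LIFO — newest first]: 388 @ $20.30 + 256 @ $20.50 + 13 @ $22.80 = $13,420.80
Ending inventory: 136 @ $22.80 = $3,100.80

COGS = $13,420.80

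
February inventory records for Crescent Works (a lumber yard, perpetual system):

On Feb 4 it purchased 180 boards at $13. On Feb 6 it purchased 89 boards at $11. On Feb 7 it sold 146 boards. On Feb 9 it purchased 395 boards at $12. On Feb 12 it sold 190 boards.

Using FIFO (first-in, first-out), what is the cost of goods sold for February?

COGS = $4,123

Feb 7, 146 sold [FIFO — oldest first]: 146 @ $13 = $1,898
Feb 12, 190 sold [FIFO — oldest first]: 34 @ $13 + 89 @ $11 + 67 @ $12 = $2,225
Total COGS = $1,898 + $2,225 = $4,123
Ending inventory: 328 @ $12 = $3,936
Check: goods available $8,059 = COGS $4,123 + ending $3,936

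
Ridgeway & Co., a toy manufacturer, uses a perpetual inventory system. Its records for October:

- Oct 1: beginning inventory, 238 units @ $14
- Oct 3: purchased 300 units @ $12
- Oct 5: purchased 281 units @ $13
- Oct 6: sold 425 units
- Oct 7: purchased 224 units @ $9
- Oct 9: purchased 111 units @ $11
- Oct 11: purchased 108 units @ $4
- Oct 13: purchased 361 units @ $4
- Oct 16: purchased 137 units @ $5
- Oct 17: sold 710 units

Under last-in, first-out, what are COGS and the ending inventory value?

COGS = $9,086; ending inventory = $7,297

Oct 6, 425 sold [LIFO — newest first]: 281 @ $13 + 144 @ $12 = $5,381
Oct 17, 710 sold [LIFO — newest first]: 137 @ $5 + 361 @ $4 + 108 @ $4 + 104 @ $11 = $3,705
Total COGS = $5,381 + $3,705 = $9,086
Ending inventory: 238 @ $14 + 156 @ $12 + 224 @ $9 + 7 @ $11 = $7,297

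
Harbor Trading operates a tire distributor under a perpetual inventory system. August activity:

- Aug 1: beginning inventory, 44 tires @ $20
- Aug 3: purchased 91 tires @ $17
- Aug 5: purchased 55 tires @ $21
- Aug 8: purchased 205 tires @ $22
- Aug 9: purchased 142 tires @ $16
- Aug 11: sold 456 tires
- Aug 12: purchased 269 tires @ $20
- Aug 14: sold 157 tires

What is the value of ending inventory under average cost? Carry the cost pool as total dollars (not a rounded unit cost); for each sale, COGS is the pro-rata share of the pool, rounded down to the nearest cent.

Ending inventory = $3,828.73

After Aug 1: 44 on hand, pool $880.00 (≈ $20.0000 each)
After Aug 3: 135 on hand, pool $2,427.00 (≈ $17.9778 each)
After Aug 5: 190 on hand, pool $3,582.00 (≈ $18.8526 each)
After Aug 8: 395 on hand, pool $8,092.00 (≈ $20.4861 each)
After Aug 9: 537 on hand, pool $10,364.00 (≈ $19.2998 each)
Aug 11, sell 456: 456/537 × $10,364.00 → $8,800.71
After Aug 12: 350 on hand, pool $6,943.29 (≈ $19.8380 each)
Aug 14, sell 157: 157/350 × $6,943.29 → $3,114.56
Total COGS = $8,800.71 + $3,114.56 = $11,915.27
Ending inventory (cost pool remaining) = $3,828.73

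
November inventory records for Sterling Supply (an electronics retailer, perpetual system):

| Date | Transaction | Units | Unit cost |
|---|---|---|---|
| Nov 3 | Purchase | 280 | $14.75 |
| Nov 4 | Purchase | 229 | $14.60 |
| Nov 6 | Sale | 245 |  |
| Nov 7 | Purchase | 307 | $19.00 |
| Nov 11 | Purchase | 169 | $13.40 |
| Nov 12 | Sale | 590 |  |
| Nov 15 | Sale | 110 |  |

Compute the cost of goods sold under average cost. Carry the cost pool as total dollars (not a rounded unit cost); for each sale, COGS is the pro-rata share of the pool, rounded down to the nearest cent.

After Nov 3: 280 on hand, pool $4,130.00 (≈ $14.7500 each)
After Nov 4: 509 on hand, pool $7,473.40 (≈ $14.6825 each)
Nov 6, sell 245: 245/509 × $7,473.40 → $3,597.21
After Nov 7: 571 on hand, pool $9,709.19 (≈ $17.0038 each)
After Nov 11: 740 on hand, pool $11,973.79 (≈ $16.1808 each)
Nov 12, sell 590: 590/740 × $11,973.79 → $9,546.67
Nov 15, sell 110: 110/150 × $2,427.12 → $1,779.88
Total COGS = $3,597.21 + $9,546.67 + $1,779.88 = $14,923.76
Ending inventory (cost pool remaining) = $647.24

COGS = $14,923.76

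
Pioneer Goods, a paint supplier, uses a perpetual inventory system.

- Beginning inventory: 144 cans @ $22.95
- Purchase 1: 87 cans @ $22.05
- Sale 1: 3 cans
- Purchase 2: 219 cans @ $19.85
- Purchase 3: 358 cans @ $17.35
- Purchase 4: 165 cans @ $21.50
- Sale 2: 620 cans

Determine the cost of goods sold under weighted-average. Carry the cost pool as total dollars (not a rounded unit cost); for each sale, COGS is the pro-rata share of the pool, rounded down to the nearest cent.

COGS = $12,379.15

After Beginning: 144 on hand, pool $3,304.80 (≈ $22.9500 each)
After Purchase 1: 231 on hand, pool $5,223.15 (≈ $22.6110 each)
Sale 1, sell 3: 3/231 × $5,223.15 → $67.83
After Purchase 2: 447 on hand, pool $9,502.47 (≈ $21.2583 each)
After Purchase 3: 805 on hand, pool $15,713.77 (≈ $19.5202 each)
After Purchase 4: 970 on hand, pool $19,261.27 (≈ $19.8570 each)
Sale 2, sell 620: 620/970 × $19,261.27 → $12,311.32
Total COGS = $67.83 + $12,311.32 = $12,379.15
Ending inventory (cost pool remaining) = $6,949.95
Check: goods available $19,329.10 = COGS $12,379.15 + ending $6,949.95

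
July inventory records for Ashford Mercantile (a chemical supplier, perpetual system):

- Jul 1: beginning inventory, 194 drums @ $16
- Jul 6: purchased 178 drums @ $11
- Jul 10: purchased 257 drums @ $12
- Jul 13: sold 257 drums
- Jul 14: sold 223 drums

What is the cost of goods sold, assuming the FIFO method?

COGS = $6,358

Jul 13, 257 sold [FIFO — oldest first]: 194 @ $16 + 63 @ $11 = $3,797
Jul 14, 223 sold [FIFO — oldest first]: 115 @ $11 + 108 @ $12 = $2,561
Total COGS = $3,797 + $2,561 = $6,358
Ending inventory: 149 @ $12 = $1,788
Check: goods available $8,146 = COGS $6,358 + ending $1,788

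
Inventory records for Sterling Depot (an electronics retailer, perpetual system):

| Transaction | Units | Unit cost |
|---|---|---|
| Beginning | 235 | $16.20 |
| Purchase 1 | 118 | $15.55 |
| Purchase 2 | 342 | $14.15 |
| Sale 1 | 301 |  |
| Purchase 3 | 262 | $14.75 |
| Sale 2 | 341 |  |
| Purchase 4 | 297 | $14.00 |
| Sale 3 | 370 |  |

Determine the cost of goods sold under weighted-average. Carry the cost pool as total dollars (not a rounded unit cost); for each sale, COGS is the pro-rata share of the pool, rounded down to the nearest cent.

After Beginning: 235 on hand, pool $3,807.00 (≈ $16.2000 each)
After Purchase 1: 353 on hand, pool $5,641.90 (≈ $15.9827 each)
After Purchase 2: 695 on hand, pool $10,481.20 (≈ $15.0809 each)
Sale 1, sell 301: 301/695 × $10,481.20 → $4,539.33
After Purchase 3: 656 on hand, pool $9,806.37 (≈ $14.9487 each)
Sale 2, sell 341: 341/656 × $9,806.37 → $5,097.51
After Purchase 4: 612 on hand, pool $8,866.86 (≈ $14.4883 each)
Sale 3, sell 370: 370/612 × $8,866.86 → $5,360.68
Total COGS = $4,539.33 + $5,097.51 + $5,360.68 = $14,997.52
Ending inventory (cost pool remaining) = $3,506.18

COGS = $14,997.52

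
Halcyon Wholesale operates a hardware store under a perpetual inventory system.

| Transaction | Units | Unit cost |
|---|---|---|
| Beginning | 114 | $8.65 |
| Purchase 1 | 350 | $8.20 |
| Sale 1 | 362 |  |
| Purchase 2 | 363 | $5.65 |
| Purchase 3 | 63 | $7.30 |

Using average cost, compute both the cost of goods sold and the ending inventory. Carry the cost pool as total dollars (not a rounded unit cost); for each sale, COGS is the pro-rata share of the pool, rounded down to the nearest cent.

After Beginning: 114 on hand, pool $986.10 (≈ $8.6500 each)
After Purchase 1: 464 on hand, pool $3,856.10 (≈ $8.3106 each)
Sale 1, sell 362: 362/464 × $3,856.10 → $3,008.42
After Purchase 2: 465 on hand, pool $2,898.63 (≈ $6.2336 each)
After Purchase 3: 528 on hand, pool $3,358.53 (≈ $6.3609 each)
Ending inventory (cost pool remaining) = $3,358.53

COGS = $3,008.42; ending inventory = $3,358.53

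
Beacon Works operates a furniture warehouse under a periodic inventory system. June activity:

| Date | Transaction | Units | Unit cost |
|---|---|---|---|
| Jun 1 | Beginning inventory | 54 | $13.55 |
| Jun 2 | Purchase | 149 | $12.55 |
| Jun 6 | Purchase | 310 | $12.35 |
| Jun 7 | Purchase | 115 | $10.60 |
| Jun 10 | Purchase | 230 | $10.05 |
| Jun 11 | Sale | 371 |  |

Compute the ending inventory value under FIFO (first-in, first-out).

Ending inventory = $5,284.20

Jun 11, 371 sold [FIFO — oldest first]: 54 @ $13.55 + 149 @ $12.55 + 168 @ $12.35 = $4,676.45
Ending inventory: 142 @ $12.35 + 115 @ $10.60 + 230 @ $10.05 = $5,284.20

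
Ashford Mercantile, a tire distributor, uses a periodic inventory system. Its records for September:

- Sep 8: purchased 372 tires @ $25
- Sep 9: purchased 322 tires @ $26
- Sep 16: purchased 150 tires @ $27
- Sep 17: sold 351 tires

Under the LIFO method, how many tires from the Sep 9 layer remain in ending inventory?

Sep 17, 351 sold [LIFO — newest first]: 150 @ $27 + 201 @ $26 = $9,276
Ending inventory: 372 @ $25 + 121 @ $26 = $12,446

121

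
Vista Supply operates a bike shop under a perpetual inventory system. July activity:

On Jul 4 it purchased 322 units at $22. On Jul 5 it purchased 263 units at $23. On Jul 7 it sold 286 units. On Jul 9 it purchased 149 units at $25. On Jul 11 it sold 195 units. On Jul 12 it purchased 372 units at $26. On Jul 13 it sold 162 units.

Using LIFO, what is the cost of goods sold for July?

Jul 7, 286 sold [LIFO — newest first]: 263 @ $23 + 23 @ $22 = $6,555
Jul 11, 195 sold [LIFO — newest first]: 149 @ $25 + 46 @ $22 = $4,737
Jul 13, 162 sold [LIFO — newest first]: 162 @ $26 = $4,212
Total COGS = $6,555 + $4,737 + $4,212 = $15,504
Ending inventory: 253 @ $22 + 210 @ $26 = $11,026
Check: goods available $26,530 = COGS $15,504 + ending $11,026

COGS = $15,504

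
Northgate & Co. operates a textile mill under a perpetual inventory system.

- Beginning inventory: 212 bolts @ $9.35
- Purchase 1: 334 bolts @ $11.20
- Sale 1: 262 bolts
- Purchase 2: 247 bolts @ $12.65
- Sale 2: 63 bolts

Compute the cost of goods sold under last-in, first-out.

Sale 1 (262) [LIFO — newest first]: 262 @ $11.20 = $2,934.40
Sale 2 (63) [LIFO — newest first]: 63 @ $12.65 = $796.95
Total COGS = $2,934.40 + $796.95 = $3,731.35
Ending inventory: 212 @ $9.35 + 72 @ $11.20 + 184 @ $12.65 = $5,116.20

COGS = $3,731.35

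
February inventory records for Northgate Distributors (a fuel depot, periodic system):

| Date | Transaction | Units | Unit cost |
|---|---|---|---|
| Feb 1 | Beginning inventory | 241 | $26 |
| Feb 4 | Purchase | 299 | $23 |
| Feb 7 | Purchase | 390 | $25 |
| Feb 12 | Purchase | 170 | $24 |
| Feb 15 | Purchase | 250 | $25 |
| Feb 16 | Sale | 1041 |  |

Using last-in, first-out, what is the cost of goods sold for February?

COGS = $25,393

Feb 16, 1041 sold [LIFO — newest first]: 250 @ $25 + 170 @ $24 + 390 @ $25 + 231 @ $23 = $25,393
Ending inventory: 241 @ $26 + 68 @ $23 = $7,830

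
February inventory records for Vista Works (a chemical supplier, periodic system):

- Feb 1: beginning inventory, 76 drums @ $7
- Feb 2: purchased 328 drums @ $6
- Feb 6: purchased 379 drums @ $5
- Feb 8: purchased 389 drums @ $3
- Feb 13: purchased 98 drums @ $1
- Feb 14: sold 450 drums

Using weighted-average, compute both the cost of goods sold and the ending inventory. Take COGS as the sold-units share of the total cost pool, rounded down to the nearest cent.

COGS = $2,005.51; ending inventory = $3,654.49

Feb 14, sell 450: 450/1270 × $5,660.00 → $2,005.51
Ending inventory (cost pool remaining) = $3,654.49
Check: goods available $5,660.00 = COGS $2,005.51 + ending $3,654.49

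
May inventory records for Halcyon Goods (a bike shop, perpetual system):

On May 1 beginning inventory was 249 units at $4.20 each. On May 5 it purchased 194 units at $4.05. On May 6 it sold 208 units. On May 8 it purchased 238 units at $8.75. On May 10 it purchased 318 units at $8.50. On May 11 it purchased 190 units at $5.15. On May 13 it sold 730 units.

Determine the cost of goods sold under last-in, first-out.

May 6, 208 sold [LIFO — newest first]: 194 @ $4.05 + 14 @ $4.20 = $844.50
May 13, 730 sold [LIFO — newest first]: 190 @ $5.15 + 318 @ $8.50 + 222 @ $8.75 = $5,624.00
Total COGS = $844.50 + $5,624.00 = $6,468.50
Ending inventory: 235 @ $4.20 + 16 @ $8.75 = $1,127.00

COGS = $6,468.50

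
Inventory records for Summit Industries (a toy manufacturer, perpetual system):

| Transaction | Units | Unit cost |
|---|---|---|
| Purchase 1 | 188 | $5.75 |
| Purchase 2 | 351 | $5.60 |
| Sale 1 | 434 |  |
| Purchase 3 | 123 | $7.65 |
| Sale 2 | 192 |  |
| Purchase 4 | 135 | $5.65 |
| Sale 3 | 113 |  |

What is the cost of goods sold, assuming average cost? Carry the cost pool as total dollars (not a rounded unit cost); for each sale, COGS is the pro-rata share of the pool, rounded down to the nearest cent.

COGS = $4,409.40

After Purchase 1: 188 on hand, pool $1,081.00 (≈ $5.7500 each)
After Purchase 2: 539 on hand, pool $3,046.60 (≈ $5.6523 each)
Sale 1, sell 434: 434/539 × $3,046.60 → $2,453.10
After Purchase 3: 228 on hand, pool $1,534.45 (≈ $6.7300 each)
Sale 2, sell 192: 192/228 × $1,534.45 → $1,292.16
After Purchase 4: 171 on hand, pool $1,005.04 (≈ $5.8774 each)
Sale 3, sell 113: 113/171 × $1,005.04 → $664.14
Total COGS = $2,453.10 + $1,292.16 + $664.14 = $4,409.40
Ending inventory (cost pool remaining) = $340.90
Check: goods available $4,750.30 = COGS $4,409.40 + ending $340.90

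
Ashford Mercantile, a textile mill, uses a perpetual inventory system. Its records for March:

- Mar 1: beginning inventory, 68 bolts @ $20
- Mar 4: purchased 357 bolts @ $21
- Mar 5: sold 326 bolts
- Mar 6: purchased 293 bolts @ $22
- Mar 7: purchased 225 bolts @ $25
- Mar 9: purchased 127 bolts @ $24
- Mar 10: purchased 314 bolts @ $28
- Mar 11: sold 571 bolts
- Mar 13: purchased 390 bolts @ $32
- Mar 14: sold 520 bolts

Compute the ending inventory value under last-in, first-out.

Ending inventory = $7,687

Mar 5, 326 sold [LIFO — newest first]: 326 @ $21 = $6,846
Mar 11, 571 sold [LIFO — newest first]: 314 @ $28 + 127 @ $24 + 130 @ $25 = $15,090
Mar 14, 520 sold [LIFO — newest first]: 390 @ $32 + 95 @ $25 + 35 @ $22 = $15,625
Total COGS = $6,846 + $15,090 + $15,625 = $37,561
Ending inventory: 68 @ $20 + 31 @ $21 + 258 @ $22 = $7,687
Check: goods available $45,248 = COGS $37,561 + ending $7,687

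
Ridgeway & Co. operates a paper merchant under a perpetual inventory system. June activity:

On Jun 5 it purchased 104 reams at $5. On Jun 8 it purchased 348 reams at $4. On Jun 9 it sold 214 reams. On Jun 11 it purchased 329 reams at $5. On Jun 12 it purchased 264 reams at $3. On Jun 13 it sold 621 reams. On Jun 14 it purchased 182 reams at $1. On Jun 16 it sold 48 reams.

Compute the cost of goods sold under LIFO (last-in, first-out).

COGS = $3,453

Jun 9, 214 sold [LIFO — newest first]: 214 @ $4 = $856
Jun 13, 621 sold [LIFO — newest first]: 264 @ $3 + 329 @ $5 + 28 @ $4 = $2,549
Jun 16, 48 sold [LIFO — newest first]: 48 @ $1 = $48
Total COGS = $856 + $2,549 + $48 = $3,453
Ending inventory: 104 @ $5 + 106 @ $4 + 134 @ $1 = $1,078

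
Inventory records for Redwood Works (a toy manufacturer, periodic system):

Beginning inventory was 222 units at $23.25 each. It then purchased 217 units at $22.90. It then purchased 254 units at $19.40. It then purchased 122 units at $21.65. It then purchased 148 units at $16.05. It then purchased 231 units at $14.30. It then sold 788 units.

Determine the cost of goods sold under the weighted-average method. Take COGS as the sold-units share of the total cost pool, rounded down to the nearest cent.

COGS = $15,428.96

Sale 1, sell 788: 788/1194 × $23,378.40 → $15,428.96
Ending inventory (cost pool remaining) = $7,949.44
Check: goods available $23,378.40 = COGS $15,428.96 + ending $7,949.44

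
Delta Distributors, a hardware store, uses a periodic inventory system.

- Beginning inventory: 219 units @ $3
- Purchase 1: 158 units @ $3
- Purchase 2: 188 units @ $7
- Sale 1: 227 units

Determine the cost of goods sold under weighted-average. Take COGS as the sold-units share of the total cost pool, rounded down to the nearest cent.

COGS = $983.13

Sale 1, sell 227: 227/565 × $2,447.00 → $983.13
Ending inventory (cost pool remaining) = $1,463.87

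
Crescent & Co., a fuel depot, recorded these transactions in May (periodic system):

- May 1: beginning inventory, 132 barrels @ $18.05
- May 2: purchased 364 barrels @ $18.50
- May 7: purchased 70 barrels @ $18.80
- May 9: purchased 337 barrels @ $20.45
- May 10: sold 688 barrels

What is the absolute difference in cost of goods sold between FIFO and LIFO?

$478.65

FIFO COGS: 132 @ $18.05 + 364 @ $18.50 + 70 @ $18.80 + 122 @ $20.45 = $12,927.50
LIFO COGS: 337 @ $20.45 + 70 @ $18.80 + 281 @ $18.50 = $13,406.15
Difference = |$12,927.50 − $13,406.15| = $478.65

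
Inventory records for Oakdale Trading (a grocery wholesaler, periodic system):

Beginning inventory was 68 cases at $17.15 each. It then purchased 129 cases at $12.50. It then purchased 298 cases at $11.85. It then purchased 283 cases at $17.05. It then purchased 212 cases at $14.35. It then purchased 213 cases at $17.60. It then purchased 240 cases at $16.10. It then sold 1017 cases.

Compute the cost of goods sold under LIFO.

Sale 1 (1017) [LIFO — newest first]: 240 @ $16.10 + 213 @ $17.60 + 212 @ $14.35 + 283 @ $17.05 + 69 @ $11.85 = $16,297.80
Ending inventory: 68 @ $17.15 + 129 @ $12.50 + 229 @ $11.85 = $5,492.35

COGS = $16,297.80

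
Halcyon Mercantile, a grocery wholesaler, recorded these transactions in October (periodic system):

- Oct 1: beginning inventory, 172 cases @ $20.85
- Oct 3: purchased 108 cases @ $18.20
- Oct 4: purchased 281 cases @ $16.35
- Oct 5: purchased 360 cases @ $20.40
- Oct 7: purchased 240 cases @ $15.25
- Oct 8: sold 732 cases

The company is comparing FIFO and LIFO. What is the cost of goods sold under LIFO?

COGS = $13,162.20

FIFO COGS: 172 @ $20.85 + 108 @ $18.20 + 281 @ $16.35 + 171 @ $20.40 = $13,634.55
LIFO COGS: 240 @ $15.25 + 360 @ $20.40 + 132 @ $16.35 = $13,162.20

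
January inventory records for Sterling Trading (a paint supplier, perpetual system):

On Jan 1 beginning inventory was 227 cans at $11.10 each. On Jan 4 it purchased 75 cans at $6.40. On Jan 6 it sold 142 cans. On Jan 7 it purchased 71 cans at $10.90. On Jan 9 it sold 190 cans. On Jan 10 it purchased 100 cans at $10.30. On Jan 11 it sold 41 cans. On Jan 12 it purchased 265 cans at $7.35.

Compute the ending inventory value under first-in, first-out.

Ending inventory = $2,977.75

Jan 6, 142 sold [FIFO — oldest first]: 142 @ $11.10 = $1,576.20
Jan 9, 190 sold [FIFO — oldest first]: 85 @ $11.10 + 75 @ $6.40 + 30 @ $10.90 = $1,750.50
Jan 11, 41 sold [FIFO — oldest first]: 41 @ $10.90 = $446.90
Total COGS = $1,576.20 + $1,750.50 + $446.90 = $3,773.60
Ending inventory: 100 @ $10.30 + 265 @ $7.35 = $2,977.75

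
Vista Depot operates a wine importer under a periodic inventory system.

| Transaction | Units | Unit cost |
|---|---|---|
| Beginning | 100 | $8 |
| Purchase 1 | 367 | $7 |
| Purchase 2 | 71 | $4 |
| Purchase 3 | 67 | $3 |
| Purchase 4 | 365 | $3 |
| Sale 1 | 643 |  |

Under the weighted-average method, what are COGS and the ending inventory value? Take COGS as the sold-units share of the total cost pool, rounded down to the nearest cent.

Sale 1, sell 643: 643/970 × $4,949.00 → $3,280.62
Ending inventory (cost pool remaining) = $1,668.38
Check: goods available $4,949.00 = COGS $3,280.62 + ending $1,668.38

COGS = $3,280.62; ending inventory = $1,668.38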